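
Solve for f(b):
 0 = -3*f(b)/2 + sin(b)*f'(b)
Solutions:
 f(b) = C1*(cos(b) - 1)^(3/4)/(cos(b) + 1)^(3/4)


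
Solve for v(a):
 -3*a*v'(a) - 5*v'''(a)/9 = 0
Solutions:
 v(a) = C1 + Integral(C2*airyai(-3*5^(2/3)*a/5) + C3*airybi(-3*5^(2/3)*a/5), a)


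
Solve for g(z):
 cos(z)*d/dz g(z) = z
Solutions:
 g(z) = C1 + Integral(z/cos(z), z)


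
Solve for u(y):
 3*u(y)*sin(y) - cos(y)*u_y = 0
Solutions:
 u(y) = C1/cos(y)^3


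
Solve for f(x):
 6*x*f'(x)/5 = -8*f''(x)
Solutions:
 f(x) = C1 + C2*erf(sqrt(30)*x/20)


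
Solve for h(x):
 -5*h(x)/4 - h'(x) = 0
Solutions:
 h(x) = C1*exp(-5*x/4)


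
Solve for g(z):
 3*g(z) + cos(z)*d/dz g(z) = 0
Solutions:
 g(z) = C1*(sin(z) - 1)^(3/2)/(sin(z) + 1)^(3/2)


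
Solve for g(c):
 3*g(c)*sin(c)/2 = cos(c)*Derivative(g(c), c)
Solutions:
 g(c) = C1/cos(c)^(3/2)


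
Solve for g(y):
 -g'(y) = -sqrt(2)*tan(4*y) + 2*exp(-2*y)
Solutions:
 g(y) = C1 + sqrt(2)*log(tan(4*y)^2 + 1)/8 + exp(-2*y)


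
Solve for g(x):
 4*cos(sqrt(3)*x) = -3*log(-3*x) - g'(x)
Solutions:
 g(x) = C1 - 3*x*log(-x) - 3*x*log(3) + 3*x - 4*sqrt(3)*sin(sqrt(3)*x)/3


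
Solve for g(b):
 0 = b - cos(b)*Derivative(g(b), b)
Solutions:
 g(b) = C1 + Integral(b/cos(b), b)


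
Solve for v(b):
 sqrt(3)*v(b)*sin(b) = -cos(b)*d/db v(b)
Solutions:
 v(b) = C1*cos(b)^(sqrt(3))


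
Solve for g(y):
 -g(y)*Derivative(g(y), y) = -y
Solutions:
 g(y) = -sqrt(C1 + y^2)
 g(y) = sqrt(C1 + y^2)


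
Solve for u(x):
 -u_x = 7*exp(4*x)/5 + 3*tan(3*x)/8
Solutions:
 u(x) = C1 - 7*exp(4*x)/20 + log(cos(3*x))/8


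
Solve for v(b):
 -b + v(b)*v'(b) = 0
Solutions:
 v(b) = -sqrt(C1 + b^2)
 v(b) = sqrt(C1 + b^2)


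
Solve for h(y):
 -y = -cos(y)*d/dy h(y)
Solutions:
 h(y) = C1 + Integral(y/cos(y), y)


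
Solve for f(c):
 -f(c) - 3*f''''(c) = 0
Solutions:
 f(c) = (C1*sin(sqrt(2)*3^(3/4)*c/6) + C2*cos(sqrt(2)*3^(3/4)*c/6))*exp(-sqrt(2)*3^(3/4)*c/6) + (C3*sin(sqrt(2)*3^(3/4)*c/6) + C4*cos(sqrt(2)*3^(3/4)*c/6))*exp(sqrt(2)*3^(3/4)*c/6)


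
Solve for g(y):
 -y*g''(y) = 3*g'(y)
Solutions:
 g(y) = C1 + C2/y^2


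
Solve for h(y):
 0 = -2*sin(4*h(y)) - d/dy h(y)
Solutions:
 h(y) = -acos((-C1 - exp(16*y))/(C1 - exp(16*y)))/4 + pi/2
 h(y) = acos((-C1 - exp(16*y))/(C1 - exp(16*y)))/4


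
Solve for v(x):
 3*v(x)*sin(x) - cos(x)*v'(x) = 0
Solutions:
 v(x) = C1/cos(x)^3


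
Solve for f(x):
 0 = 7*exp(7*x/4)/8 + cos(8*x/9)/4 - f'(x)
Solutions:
 f(x) = C1 + exp(7*x/4)/2 + 9*sin(8*x/9)/32


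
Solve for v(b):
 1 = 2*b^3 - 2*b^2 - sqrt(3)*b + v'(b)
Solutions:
 v(b) = C1 - b^4/2 + 2*b^3/3 + sqrt(3)*b^2/2 + b


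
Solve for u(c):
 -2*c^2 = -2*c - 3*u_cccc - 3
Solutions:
 u(c) = C1 + C2*c + C3*c^2 + C4*c^3 + c^6/540 - c^5/180 - c^4/24


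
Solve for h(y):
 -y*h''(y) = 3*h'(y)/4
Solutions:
 h(y) = C1 + C2*y^(1/4)


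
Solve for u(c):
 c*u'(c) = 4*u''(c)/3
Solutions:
 u(c) = C1 + C2*erfi(sqrt(6)*c/4)


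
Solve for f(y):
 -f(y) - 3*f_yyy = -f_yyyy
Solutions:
 f(y) = C1*exp(y*(-sqrt(3)*sqrt(-16*18^(1/3)/(-81 + sqrt(7329))^(1/3) + 2*12^(1/3)*(-81 + sqrt(7329))^(1/3) + 27) + 9)/12)*sin(sqrt(6)*y*sqrt(-27 - 8*18^(1/3)/(-81 + sqrt(7329))^(1/3) + 12^(1/3)*(-81 + sqrt(7329))^(1/3) + 81*sqrt(3)/sqrt(-16*18^(1/3)/(-81 + sqrt(7329))^(1/3) + 2*12^(1/3)*(-81 + sqrt(7329))^(1/3) + 27))/12) + C2*exp(y*(-sqrt(3)*sqrt(-16*18^(1/3)/(-81 + sqrt(7329))^(1/3) + 2*12^(1/3)*(-81 + sqrt(7329))^(1/3) + 27) + 9)/12)*cos(sqrt(6)*y*sqrt(-27 - 8*18^(1/3)/(-81 + sqrt(7329))^(1/3) + 12^(1/3)*(-81 + sqrt(7329))^(1/3) + 81*sqrt(3)/sqrt(-16*18^(1/3)/(-81 + sqrt(7329))^(1/3) + 2*12^(1/3)*(-81 + sqrt(7329))^(1/3) + 27))/12) + C3*exp(y*(sqrt(3)*sqrt(-16*18^(1/3)/(-81 + sqrt(7329))^(1/3) + 2*12^(1/3)*(-81 + sqrt(7329))^(1/3) + 27) + 9 + sqrt(6)*sqrt(-12^(1/3)*(-81 + sqrt(7329))^(1/3) + 8*18^(1/3)/(-81 + sqrt(7329))^(1/3) + 27 + 81*sqrt(3)/sqrt(-16*18^(1/3)/(-81 + sqrt(7329))^(1/3) + 2*12^(1/3)*(-81 + sqrt(7329))^(1/3) + 27)))/12) + C4*exp(y*(-sqrt(6)*sqrt(-12^(1/3)*(-81 + sqrt(7329))^(1/3) + 8*18^(1/3)/(-81 + sqrt(7329))^(1/3) + 27 + 81*sqrt(3)/sqrt(-16*18^(1/3)/(-81 + sqrt(7329))^(1/3) + 2*12^(1/3)*(-81 + sqrt(7329))^(1/3) + 27)) + sqrt(3)*sqrt(-16*18^(1/3)/(-81 + sqrt(7329))^(1/3) + 2*12^(1/3)*(-81 + sqrt(7329))^(1/3) + 27) + 9)/12)


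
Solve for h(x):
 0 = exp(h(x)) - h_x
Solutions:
 h(x) = log(-1/(C1 + x))


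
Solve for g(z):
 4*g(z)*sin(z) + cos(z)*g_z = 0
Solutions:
 g(z) = C1*cos(z)^4


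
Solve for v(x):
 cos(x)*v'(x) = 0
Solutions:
 v(x) = C1


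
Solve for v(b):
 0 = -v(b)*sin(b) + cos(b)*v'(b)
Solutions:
 v(b) = C1/cos(b)


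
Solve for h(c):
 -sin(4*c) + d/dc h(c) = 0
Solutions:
 h(c) = C1 - cos(4*c)/4


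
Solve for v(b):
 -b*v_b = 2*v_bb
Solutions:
 v(b) = C1 + C2*erf(b/2)


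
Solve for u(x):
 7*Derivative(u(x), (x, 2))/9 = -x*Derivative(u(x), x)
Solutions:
 u(x) = C1 + C2*erf(3*sqrt(14)*x/14)


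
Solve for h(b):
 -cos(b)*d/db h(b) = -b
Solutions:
 h(b) = C1 + Integral(b/cos(b), b)


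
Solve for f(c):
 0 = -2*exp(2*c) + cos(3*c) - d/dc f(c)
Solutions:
 f(c) = C1 - exp(2*c) + sin(3*c)/3


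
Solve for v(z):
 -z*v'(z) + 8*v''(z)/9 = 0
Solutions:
 v(z) = C1 + C2*erfi(3*z/4)


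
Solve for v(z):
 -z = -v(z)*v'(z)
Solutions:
 v(z) = -sqrt(C1 + z^2)
 v(z) = sqrt(C1 + z^2)


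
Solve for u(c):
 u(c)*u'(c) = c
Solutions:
 u(c) = -sqrt(C1 + c^2)
 u(c) = sqrt(C1 + c^2)


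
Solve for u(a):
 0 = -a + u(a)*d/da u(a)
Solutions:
 u(a) = -sqrt(C1 + a^2)
 u(a) = sqrt(C1 + a^2)


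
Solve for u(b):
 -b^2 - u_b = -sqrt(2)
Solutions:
 u(b) = C1 - b^3/3 + sqrt(2)*b


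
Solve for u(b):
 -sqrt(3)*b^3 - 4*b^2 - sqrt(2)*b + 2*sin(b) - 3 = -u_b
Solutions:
 u(b) = C1 + sqrt(3)*b^4/4 + 4*b^3/3 + sqrt(2)*b^2/2 + 3*b + 2*cos(b)


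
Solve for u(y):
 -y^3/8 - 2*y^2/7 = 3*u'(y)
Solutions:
 u(y) = C1 - y^4/96 - 2*y^3/63


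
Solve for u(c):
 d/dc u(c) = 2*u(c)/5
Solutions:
 u(c) = C1*exp(2*c/5)


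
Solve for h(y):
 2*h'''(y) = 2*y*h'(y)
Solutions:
 h(y) = C1 + Integral(C2*airyai(y) + C3*airybi(y), y)


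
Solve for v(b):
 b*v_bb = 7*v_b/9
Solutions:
 v(b) = C1 + C2*b^(16/9)


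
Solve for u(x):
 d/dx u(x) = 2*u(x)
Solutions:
 u(x) = C1*exp(2*x)


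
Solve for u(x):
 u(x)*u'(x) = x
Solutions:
 u(x) = -sqrt(C1 + x^2)
 u(x) = sqrt(C1 + x^2)


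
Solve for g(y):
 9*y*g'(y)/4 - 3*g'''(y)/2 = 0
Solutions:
 g(y) = C1 + Integral(C2*airyai(2^(2/3)*3^(1/3)*y/2) + C3*airybi(2^(2/3)*3^(1/3)*y/2), y)


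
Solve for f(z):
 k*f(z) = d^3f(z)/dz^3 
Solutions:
 f(z) = C1*exp(k^(1/3)*z) + C2*exp(k^(1/3)*z*(-1 + sqrt(3)*I)/2) + C3*exp(-k^(1/3)*z*(1 + sqrt(3)*I)/2)


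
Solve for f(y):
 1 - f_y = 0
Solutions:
 f(y) = C1 + y


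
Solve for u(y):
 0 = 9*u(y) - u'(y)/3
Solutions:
 u(y) = C1*exp(27*y)


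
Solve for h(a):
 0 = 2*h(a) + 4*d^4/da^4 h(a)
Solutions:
 h(a) = (C1*sin(2^(1/4)*a/2) + C2*cos(2^(1/4)*a/2))*exp(-2^(1/4)*a/2) + (C3*sin(2^(1/4)*a/2) + C4*cos(2^(1/4)*a/2))*exp(2^(1/4)*a/2)


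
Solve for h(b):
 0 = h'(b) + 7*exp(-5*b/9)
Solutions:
 h(b) = C1 + 63*exp(-5*b/9)/5


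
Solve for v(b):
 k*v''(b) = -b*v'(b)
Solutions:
 v(b) = C1 + C2*sqrt(k)*erf(sqrt(2)*b*sqrt(1/k)/2)


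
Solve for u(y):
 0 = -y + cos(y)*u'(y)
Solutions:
 u(y) = C1 + Integral(y/cos(y), y)


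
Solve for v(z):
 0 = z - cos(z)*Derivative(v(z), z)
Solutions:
 v(z) = C1 + Integral(z/cos(z), z)


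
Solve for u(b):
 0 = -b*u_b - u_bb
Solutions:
 u(b) = C1 + C2*erf(sqrt(2)*b/2)


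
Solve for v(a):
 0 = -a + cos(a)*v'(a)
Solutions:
 v(a) = C1 + Integral(a/cos(a), a)


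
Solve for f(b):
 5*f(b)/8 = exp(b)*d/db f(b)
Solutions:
 f(b) = C1*exp(-5*exp(-b)/8)


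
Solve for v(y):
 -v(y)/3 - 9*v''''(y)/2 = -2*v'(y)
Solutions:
 v(y) = (C1/sqrt(exp(sqrt(2)*y*sqrt(-(sqrt(73) + 9)^(1/3) - 2/(sqrt(73) + 9)^(1/3) + 6*sqrt(2)/sqrt(2/(sqrt(73) + 9)^(1/3) + (sqrt(73) + 9)^(1/3)))/3)) + C2*sqrt(exp(sqrt(2)*y*sqrt(-(sqrt(73) + 9)^(1/3) - 2/(sqrt(73) + 9)^(1/3) + 6*sqrt(2)/sqrt(2/(sqrt(73) + 9)^(1/3) + (sqrt(73) + 9)^(1/3)))/3)))*exp(sqrt(2)*y*sqrt(2/(sqrt(73) + 9)^(1/3) + (sqrt(73) + 9)^(1/3))/6) + (C3*sin(sqrt(2)*y*sqrt(2/(sqrt(73) + 9)^(1/3) + (sqrt(73) + 9)^(1/3) + 6*sqrt(2)/sqrt(2/(sqrt(73) + 9)^(1/3) + (sqrt(73) + 9)^(1/3)))/6) + C4*cos(sqrt(2)*y*sqrt(2/(sqrt(73) + 9)^(1/3) + (sqrt(73) + 9)^(1/3) + 6*sqrt(2)/sqrt(2/(sqrt(73) + 9)^(1/3) + (sqrt(73) + 9)^(1/3)))/6))*exp(-sqrt(2)*y*sqrt(2/(sqrt(73) + 9)^(1/3) + (sqrt(73) + 9)^(1/3))/6)


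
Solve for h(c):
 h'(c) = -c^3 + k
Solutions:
 h(c) = C1 - c^4/4 + c*k


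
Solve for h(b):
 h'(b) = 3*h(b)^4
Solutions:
 h(b) = (-1/(C1 + 9*b))^(1/3)
 h(b) = (-1/(C1 + 3*b))^(1/3)*(-3^(2/3) - 3*3^(1/6)*I)/6
 h(b) = (-1/(C1 + 3*b))^(1/3)*(-3^(2/3) + 3*3^(1/6)*I)/6


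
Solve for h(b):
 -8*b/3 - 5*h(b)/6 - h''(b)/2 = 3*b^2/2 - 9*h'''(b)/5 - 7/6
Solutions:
 h(b) = C1*exp(b*(-5^(2/3)*(54*sqrt(734) + 1463)^(1/3) - 5*5^(1/3)/(54*sqrt(734) + 1463)^(1/3) + 10)/108)*sin(sqrt(3)*5^(1/3)*b*(-5^(1/3)*(54*sqrt(734) + 1463)^(1/3) + 5/(54*sqrt(734) + 1463)^(1/3))/108) + C2*exp(b*(-5^(2/3)*(54*sqrt(734) + 1463)^(1/3) - 5*5^(1/3)/(54*sqrt(734) + 1463)^(1/3) + 10)/108)*cos(sqrt(3)*5^(1/3)*b*(-5^(1/3)*(54*sqrt(734) + 1463)^(1/3) + 5/(54*sqrt(734) + 1463)^(1/3))/108) + C3*exp(b*(5*5^(1/3)/(54*sqrt(734) + 1463)^(1/3) + 5 + 5^(2/3)*(54*sqrt(734) + 1463)^(1/3))/54) - 9*b^2/5 - 16*b/5 + 89/25


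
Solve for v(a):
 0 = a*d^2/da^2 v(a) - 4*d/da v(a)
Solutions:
 v(a) = C1 + C2*a^5


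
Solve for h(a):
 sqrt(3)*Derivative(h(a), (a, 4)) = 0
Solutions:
 h(a) = C1 + C2*a + C3*a^2 + C4*a^3


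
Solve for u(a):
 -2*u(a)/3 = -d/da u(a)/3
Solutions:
 u(a) = C1*exp(2*a)


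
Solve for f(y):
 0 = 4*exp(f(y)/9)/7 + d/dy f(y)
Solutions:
 f(y) = 9*log(1/(C1 + 4*y)) + 9*log(63)


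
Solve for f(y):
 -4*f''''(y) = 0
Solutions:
 f(y) = C1 + C2*y + C3*y^2 + C4*y^3


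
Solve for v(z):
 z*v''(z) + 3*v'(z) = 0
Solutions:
 v(z) = C1 + C2/z^2


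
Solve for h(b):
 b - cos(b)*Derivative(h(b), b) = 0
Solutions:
 h(b) = C1 + Integral(b/cos(b), b)


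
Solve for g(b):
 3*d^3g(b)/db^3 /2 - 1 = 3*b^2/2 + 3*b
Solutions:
 g(b) = C1 + C2*b + C3*b^2 + b^5/60 + b^4/12 + b^3/9


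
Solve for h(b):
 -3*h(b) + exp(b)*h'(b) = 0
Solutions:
 h(b) = C1*exp(-3*exp(-b))


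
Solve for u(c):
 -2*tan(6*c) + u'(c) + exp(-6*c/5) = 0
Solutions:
 u(c) = C1 + log(tan(6*c)^2 + 1)/6 + 5*exp(-6*c/5)/6


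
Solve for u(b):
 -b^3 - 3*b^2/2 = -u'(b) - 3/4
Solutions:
 u(b) = C1 + b^4/4 + b^3/2 - 3*b/4


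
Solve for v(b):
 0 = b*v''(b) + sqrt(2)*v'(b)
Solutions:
 v(b) = C1 + C2*b^(1 - sqrt(2))


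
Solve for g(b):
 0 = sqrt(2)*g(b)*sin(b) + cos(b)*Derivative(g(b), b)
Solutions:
 g(b) = C1*cos(b)^(sqrt(2))


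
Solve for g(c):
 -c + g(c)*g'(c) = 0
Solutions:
 g(c) = -sqrt(C1 + c^2)
 g(c) = sqrt(C1 + c^2)


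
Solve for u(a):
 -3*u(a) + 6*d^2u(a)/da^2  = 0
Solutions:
 u(a) = C1*exp(-sqrt(2)*a/2) + C2*exp(sqrt(2)*a/2)


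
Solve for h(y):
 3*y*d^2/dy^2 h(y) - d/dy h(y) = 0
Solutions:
 h(y) = C1 + C2*y^(4/3)


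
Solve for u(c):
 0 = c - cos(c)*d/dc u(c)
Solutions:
 u(c) = C1 + Integral(c/cos(c), c)


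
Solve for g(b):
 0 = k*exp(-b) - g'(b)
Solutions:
 g(b) = C1 - k*exp(-b)


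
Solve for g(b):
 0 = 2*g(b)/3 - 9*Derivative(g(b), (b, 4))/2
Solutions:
 g(b) = C1*exp(-sqrt(2)*3^(1/4)*b/3) + C2*exp(sqrt(2)*3^(1/4)*b/3) + C3*sin(sqrt(2)*3^(1/4)*b/3) + C4*cos(sqrt(2)*3^(1/4)*b/3)


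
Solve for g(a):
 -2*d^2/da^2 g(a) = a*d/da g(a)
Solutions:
 g(a) = C1 + C2*erf(a/2)


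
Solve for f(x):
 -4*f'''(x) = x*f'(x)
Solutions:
 f(x) = C1 + Integral(C2*airyai(-2^(1/3)*x/2) + C3*airybi(-2^(1/3)*x/2), x)


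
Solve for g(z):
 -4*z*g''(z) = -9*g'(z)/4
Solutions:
 g(z) = C1 + C2*z^(25/16)


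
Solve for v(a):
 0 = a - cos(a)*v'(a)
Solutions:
 v(a) = C1 + Integral(a/cos(a), a)


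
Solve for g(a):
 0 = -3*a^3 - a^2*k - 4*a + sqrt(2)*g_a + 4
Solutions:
 g(a) = C1 + 3*sqrt(2)*a^4/8 + sqrt(2)*a^3*k/6 + sqrt(2)*a^2 - 2*sqrt(2)*a


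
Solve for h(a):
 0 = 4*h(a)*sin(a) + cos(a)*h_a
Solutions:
 h(a) = C1*cos(a)^4


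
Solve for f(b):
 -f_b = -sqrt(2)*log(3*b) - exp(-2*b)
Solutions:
 f(b) = C1 + sqrt(2)*b*log(b) + sqrt(2)*b*(-1 + log(3)) - exp(-2*b)/2


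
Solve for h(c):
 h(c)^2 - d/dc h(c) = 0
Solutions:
 h(c) = -1/(C1 + c)


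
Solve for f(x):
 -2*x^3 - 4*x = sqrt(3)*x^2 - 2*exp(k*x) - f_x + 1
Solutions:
 f(x) = C1 + x^4/2 + sqrt(3)*x^3/3 + 2*x^2 + x - 2*exp(k*x)/k


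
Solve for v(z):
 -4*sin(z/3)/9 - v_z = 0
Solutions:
 v(z) = C1 + 4*cos(z/3)/3


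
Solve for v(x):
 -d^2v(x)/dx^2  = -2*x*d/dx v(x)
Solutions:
 v(x) = C1 + C2*erfi(x)


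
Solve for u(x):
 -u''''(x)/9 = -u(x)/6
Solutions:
 u(x) = C1*exp(-2^(3/4)*3^(1/4)*x/2) + C2*exp(2^(3/4)*3^(1/4)*x/2) + C3*sin(2^(3/4)*3^(1/4)*x/2) + C4*cos(2^(3/4)*3^(1/4)*x/2)


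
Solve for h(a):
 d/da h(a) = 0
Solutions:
 h(a) = C1


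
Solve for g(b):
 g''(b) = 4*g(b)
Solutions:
 g(b) = C1*exp(-2*b) + C2*exp(2*b)


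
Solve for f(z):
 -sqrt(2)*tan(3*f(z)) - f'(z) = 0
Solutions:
 f(z) = -asin(C1*exp(-3*sqrt(2)*z))/3 + pi/3
 f(z) = asin(C1*exp(-3*sqrt(2)*z))/3


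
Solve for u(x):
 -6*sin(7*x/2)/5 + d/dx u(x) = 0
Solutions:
 u(x) = C1 - 12*cos(7*x/2)/35


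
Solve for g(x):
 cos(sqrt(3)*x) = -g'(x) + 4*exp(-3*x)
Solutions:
 g(x) = C1 - sqrt(3)*sin(sqrt(3)*x)/3 - 4*exp(-3*x)/3


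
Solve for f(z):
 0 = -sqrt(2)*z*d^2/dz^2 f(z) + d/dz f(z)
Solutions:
 f(z) = C1 + C2*z^(sqrt(2)/2 + 1)


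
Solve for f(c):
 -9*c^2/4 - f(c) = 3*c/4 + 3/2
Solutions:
 f(c) = -9*c^2/4 - 3*c/4 - 3/2


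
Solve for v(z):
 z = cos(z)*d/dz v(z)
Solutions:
 v(z) = C1 + Integral(z/cos(z), z)


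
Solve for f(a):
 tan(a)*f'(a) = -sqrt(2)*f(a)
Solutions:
 f(a) = C1/sin(a)^(sqrt(2))


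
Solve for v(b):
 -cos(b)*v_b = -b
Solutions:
 v(b) = C1 + Integral(b/cos(b), b)


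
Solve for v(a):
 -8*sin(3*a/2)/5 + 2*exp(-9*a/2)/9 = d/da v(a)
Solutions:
 v(a) = C1 + 16*cos(3*a/2)/15 - 4*exp(-9*a/2)/81


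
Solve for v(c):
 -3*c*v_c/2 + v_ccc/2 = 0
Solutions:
 v(c) = C1 + Integral(C2*airyai(3^(1/3)*c) + C3*airybi(3^(1/3)*c), c)


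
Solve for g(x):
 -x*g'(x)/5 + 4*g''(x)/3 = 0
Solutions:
 g(x) = C1 + C2*erfi(sqrt(30)*x/20)


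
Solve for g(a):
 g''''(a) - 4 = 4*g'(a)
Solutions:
 g(a) = C1 + C4*exp(2^(2/3)*a) - a + (C2*sin(2^(2/3)*sqrt(3)*a/2) + C3*cos(2^(2/3)*sqrt(3)*a/2))*exp(-2^(2/3)*a/2)


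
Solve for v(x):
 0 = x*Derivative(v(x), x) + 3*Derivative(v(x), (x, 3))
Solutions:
 v(x) = C1 + Integral(C2*airyai(-3^(2/3)*x/3) + C3*airybi(-3^(2/3)*x/3), x)


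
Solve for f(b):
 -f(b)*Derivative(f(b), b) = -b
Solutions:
 f(b) = -sqrt(C1 + b^2)
 f(b) = sqrt(C1 + b^2)


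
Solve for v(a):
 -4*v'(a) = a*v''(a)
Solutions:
 v(a) = C1 + C2/a^3


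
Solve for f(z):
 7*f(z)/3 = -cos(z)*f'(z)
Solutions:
 f(z) = C1*(sin(z) - 1)^(7/6)/(sin(z) + 1)^(7/6)


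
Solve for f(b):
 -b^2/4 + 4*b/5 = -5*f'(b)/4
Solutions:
 f(b) = C1 + b^3/15 - 8*b^2/25


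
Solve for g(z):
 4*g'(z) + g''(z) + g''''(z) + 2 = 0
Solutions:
 g(z) = C1 + C2*exp(-3^(1/3)*z*(-(18 + sqrt(327))^(1/3) + 3^(1/3)/(18 + sqrt(327))^(1/3))/6)*sin(3^(1/6)*z*(3/(18 + sqrt(327))^(1/3) + 3^(2/3)*(18 + sqrt(327))^(1/3))/6) + C3*exp(-3^(1/3)*z*(-(18 + sqrt(327))^(1/3) + 3^(1/3)/(18 + sqrt(327))^(1/3))/6)*cos(3^(1/6)*z*(3/(18 + sqrt(327))^(1/3) + 3^(2/3)*(18 + sqrt(327))^(1/3))/6) + C4*exp(3^(1/3)*z*(-(18 + sqrt(327))^(1/3) + 3^(1/3)/(18 + sqrt(327))^(1/3))/3) - z/2


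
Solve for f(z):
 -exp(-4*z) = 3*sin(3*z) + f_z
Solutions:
 f(z) = C1 + cos(3*z) + exp(-4*z)/4


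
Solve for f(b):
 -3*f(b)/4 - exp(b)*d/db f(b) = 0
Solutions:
 f(b) = C1*exp(3*exp(-b)/4)


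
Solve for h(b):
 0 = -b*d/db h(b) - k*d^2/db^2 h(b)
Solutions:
 h(b) = C1 + C2*sqrt(k)*erf(sqrt(2)*b*sqrt(1/k)/2)


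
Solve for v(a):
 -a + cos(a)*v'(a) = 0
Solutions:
 v(a) = C1 + Integral(a/cos(a), a)


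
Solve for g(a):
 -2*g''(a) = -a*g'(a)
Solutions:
 g(a) = C1 + C2*erfi(a/2)


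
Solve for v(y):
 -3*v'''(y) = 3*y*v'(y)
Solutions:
 v(y) = C1 + Integral(C2*airyai(-y) + C3*airybi(-y), y)


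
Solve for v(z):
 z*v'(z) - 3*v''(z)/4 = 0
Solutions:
 v(z) = C1 + C2*erfi(sqrt(6)*z/3)


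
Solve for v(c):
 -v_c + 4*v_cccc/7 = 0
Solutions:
 v(c) = C1 + C4*exp(14^(1/3)*c/2) + (C2*sin(14^(1/3)*sqrt(3)*c/4) + C3*cos(14^(1/3)*sqrt(3)*c/4))*exp(-14^(1/3)*c/4)


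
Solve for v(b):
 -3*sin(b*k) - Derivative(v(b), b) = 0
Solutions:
 v(b) = C1 + 3*cos(b*k)/k


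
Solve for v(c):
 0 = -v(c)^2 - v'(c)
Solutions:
 v(c) = 1/(C1 + c)


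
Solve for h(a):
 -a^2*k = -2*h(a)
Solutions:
 h(a) = a^2*k/2


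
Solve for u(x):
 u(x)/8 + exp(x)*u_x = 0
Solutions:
 u(x) = C1*exp(exp(-x)/8)


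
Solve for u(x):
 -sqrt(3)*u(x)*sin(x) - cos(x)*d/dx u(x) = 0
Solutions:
 u(x) = C1*cos(x)^(sqrt(3))


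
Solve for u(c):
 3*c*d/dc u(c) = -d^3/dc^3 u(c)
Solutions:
 u(c) = C1 + Integral(C2*airyai(-3^(1/3)*c) + C3*airybi(-3^(1/3)*c), c)


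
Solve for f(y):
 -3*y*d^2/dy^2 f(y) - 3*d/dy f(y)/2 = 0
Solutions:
 f(y) = C1 + C2*sqrt(y)


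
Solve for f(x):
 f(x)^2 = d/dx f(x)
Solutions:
 f(x) = -1/(C1 + x)


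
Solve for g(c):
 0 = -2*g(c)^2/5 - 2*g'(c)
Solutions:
 g(c) = 5/(C1 + c)


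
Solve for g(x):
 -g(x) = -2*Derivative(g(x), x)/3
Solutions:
 g(x) = C1*exp(3*x/2)


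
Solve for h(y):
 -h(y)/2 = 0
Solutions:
 h(y) = 0


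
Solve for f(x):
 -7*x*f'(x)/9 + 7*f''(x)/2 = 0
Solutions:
 f(x) = C1 + C2*erfi(x/3)


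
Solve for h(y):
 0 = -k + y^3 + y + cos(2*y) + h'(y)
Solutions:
 h(y) = C1 + k*y - y^4/4 - y^2/2 - sin(2*y)/2


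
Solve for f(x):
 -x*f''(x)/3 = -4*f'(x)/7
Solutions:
 f(x) = C1 + C2*x^(19/7)


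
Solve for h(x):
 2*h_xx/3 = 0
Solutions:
 h(x) = C1 + C2*x


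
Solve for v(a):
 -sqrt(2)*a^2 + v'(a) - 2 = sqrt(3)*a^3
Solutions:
 v(a) = C1 + sqrt(3)*a^4/4 + sqrt(2)*a^3/3 + 2*a


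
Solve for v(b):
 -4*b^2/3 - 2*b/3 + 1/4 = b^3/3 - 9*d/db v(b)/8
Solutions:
 v(b) = C1 + 2*b^4/27 + 32*b^3/81 + 8*b^2/27 - 2*b/9


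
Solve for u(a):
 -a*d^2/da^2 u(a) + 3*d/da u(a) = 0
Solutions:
 u(a) = C1 + C2*a^4


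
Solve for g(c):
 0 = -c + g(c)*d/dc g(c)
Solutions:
 g(c) = -sqrt(C1 + c^2)
 g(c) = sqrt(C1 + c^2)


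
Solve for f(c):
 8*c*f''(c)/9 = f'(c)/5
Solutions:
 f(c) = C1 + C2*c^(49/40)


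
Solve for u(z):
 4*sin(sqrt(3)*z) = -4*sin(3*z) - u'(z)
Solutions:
 u(z) = C1 + 4*cos(3*z)/3 + 4*sqrt(3)*cos(sqrt(3)*z)/3


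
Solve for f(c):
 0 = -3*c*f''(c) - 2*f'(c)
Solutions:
 f(c) = C1 + C2*c^(1/3)


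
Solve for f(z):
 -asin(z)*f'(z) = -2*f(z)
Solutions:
 f(z) = C1*exp(2*Integral(1/asin(z), z))


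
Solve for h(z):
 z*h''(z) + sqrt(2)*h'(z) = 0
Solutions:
 h(z) = C1 + C2*z^(1 - sqrt(2))


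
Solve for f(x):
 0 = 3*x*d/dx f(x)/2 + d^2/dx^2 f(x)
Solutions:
 f(x) = C1 + C2*erf(sqrt(3)*x/2)


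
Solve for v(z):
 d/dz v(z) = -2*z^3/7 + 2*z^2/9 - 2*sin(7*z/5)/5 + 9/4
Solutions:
 v(z) = C1 - z^4/14 + 2*z^3/27 + 9*z/4 + 2*cos(7*z/5)/7


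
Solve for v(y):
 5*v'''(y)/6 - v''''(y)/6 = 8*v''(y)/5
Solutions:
 v(y) = C1 + C2*y + (C3*sin(sqrt(335)*y/10) + C4*cos(sqrt(335)*y/10))*exp(5*y/2)


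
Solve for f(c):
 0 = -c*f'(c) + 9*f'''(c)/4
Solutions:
 f(c) = C1 + Integral(C2*airyai(2^(2/3)*3^(1/3)*c/3) + C3*airybi(2^(2/3)*3^(1/3)*c/3), c)


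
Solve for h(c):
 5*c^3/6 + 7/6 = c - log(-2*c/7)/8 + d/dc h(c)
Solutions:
 h(c) = C1 + 5*c^4/24 - c^2/2 + c*log(-c)/8 + c*(-3*log(7) + 3*log(2) + 25)/24


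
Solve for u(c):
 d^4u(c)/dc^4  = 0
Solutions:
 u(c) = C1 + C2*c + C3*c^2 + C4*c^3


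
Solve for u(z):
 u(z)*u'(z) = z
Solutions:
 u(z) = -sqrt(C1 + z^2)
 u(z) = sqrt(C1 + z^2)


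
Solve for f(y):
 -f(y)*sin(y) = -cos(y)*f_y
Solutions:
 f(y) = C1/cos(y)


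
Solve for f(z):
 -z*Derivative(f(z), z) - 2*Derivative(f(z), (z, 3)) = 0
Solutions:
 f(z) = C1 + Integral(C2*airyai(-2^(2/3)*z/2) + C3*airybi(-2^(2/3)*z/2), z)


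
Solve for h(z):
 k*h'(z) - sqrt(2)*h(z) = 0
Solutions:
 h(z) = C1*exp(sqrt(2)*z/k)


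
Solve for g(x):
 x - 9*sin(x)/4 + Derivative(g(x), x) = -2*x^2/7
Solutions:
 g(x) = C1 - 2*x^3/21 - x^2/2 - 9*cos(x)/4


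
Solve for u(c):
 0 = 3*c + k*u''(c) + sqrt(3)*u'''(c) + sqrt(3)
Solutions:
 u(c) = C1 + C2*c + C3*exp(-sqrt(3)*c*k/3) - c^3/(2*k) + sqrt(3)*c^2*(-1 + 3/k)/(2*k)


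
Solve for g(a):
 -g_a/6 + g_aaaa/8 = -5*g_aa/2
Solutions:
 g(a) = C1 + C2*exp(6^(1/3)*a*(-(3 + sqrt(6009))^(1/3) + 10*6^(1/3)/(3 + sqrt(6009))^(1/3))/6)*sin(2^(1/3)*3^(1/6)*a*(5*2^(1/3)/(3 + sqrt(6009))^(1/3) + 3^(2/3)*(3 + sqrt(6009))^(1/3)/6)) + C3*exp(6^(1/3)*a*(-(3 + sqrt(6009))^(1/3) + 10*6^(1/3)/(3 + sqrt(6009))^(1/3))/6)*cos(2^(1/3)*3^(1/6)*a*(5*2^(1/3)/(3 + sqrt(6009))^(1/3) + 3^(2/3)*(3 + sqrt(6009))^(1/3)/6)) + C4*exp(-6^(1/3)*a*(-(3 + sqrt(6009))^(1/3) + 10*6^(1/3)/(3 + sqrt(6009))^(1/3))/3)


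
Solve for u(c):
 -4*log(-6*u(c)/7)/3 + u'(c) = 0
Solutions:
 -3*Integral(1/(log(-_y) - log(7) + log(6)), (_y, u(c)))/4 = C1 - c


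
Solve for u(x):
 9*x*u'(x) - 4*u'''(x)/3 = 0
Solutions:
 u(x) = C1 + Integral(C2*airyai(3*2^(1/3)*x/2) + C3*airybi(3*2^(1/3)*x/2), x)


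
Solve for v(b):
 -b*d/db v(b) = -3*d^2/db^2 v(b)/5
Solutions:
 v(b) = C1 + C2*erfi(sqrt(30)*b/6)


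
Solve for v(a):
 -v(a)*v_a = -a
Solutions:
 v(a) = -sqrt(C1 + a^2)
 v(a) = sqrt(C1 + a^2)


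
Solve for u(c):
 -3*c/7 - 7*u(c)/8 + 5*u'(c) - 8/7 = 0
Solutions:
 u(c) = C1*exp(7*c/40) - 24*c/49 - 1408/343


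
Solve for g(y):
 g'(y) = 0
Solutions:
 g(y) = C1


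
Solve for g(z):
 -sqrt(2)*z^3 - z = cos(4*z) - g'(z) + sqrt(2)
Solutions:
 g(z) = C1 + sqrt(2)*z^4/4 + z^2/2 + sqrt(2)*z + sin(4*z)/4


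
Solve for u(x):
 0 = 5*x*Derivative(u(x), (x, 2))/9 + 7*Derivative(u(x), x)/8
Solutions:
 u(x) = C1 + C2/x^(23/40)


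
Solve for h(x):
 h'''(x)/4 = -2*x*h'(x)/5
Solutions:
 h(x) = C1 + Integral(C2*airyai(-2*5^(2/3)*x/5) + C3*airybi(-2*5^(2/3)*x/5), x)


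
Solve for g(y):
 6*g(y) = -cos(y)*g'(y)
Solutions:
 g(y) = C1*(sin(y)^3 - 3*sin(y)^2 + 3*sin(y) - 1)/(sin(y)^3 + 3*sin(y)^2 + 3*sin(y) + 1)


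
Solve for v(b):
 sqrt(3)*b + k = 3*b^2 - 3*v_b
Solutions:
 v(b) = C1 + b^3/3 - sqrt(3)*b^2/6 - b*k/3


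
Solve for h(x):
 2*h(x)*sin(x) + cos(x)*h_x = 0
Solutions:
 h(x) = C1*cos(x)^2


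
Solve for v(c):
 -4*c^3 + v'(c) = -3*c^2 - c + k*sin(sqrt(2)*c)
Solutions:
 v(c) = C1 + c^4 - c^3 - c^2/2 - sqrt(2)*k*cos(sqrt(2)*c)/2


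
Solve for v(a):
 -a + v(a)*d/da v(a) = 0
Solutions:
 v(a) = -sqrt(C1 + a^2)
 v(a) = sqrt(C1 + a^2)


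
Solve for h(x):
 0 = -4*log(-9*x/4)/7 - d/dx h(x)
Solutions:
 h(x) = C1 - 4*x*log(-x)/7 + 4*x*(-2*log(3) + 1 + 2*log(2))/7


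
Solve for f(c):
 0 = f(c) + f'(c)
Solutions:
 f(c) = C1*exp(-c)


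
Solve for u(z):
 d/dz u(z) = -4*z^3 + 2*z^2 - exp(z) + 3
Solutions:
 u(z) = C1 - z^4 + 2*z^3/3 + 3*z - exp(z)


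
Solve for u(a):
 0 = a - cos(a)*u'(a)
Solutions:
 u(a) = C1 + Integral(a/cos(a), a)


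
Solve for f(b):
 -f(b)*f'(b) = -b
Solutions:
 f(b) = -sqrt(C1 + b^2)
 f(b) = sqrt(C1 + b^2)


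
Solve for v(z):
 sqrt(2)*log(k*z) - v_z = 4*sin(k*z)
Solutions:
 v(z) = C1 + sqrt(2)*z*(log(k*z) - 1) - 4*Piecewise((-cos(k*z)/k, Ne(k, 0)), (0, True))


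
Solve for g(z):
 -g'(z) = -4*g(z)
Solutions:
 g(z) = C1*exp(4*z)


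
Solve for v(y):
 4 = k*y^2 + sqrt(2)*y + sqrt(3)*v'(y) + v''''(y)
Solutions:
 v(y) = C1 + C4*exp(-3^(1/6)*y) - sqrt(3)*k*y^3/9 - sqrt(6)*y^2/6 + 4*sqrt(3)*y/3 + (C2*sin(3^(2/3)*y/2) + C3*cos(3^(2/3)*y/2))*exp(3^(1/6)*y/2)


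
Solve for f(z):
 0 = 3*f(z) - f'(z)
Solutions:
 f(z) = C1*exp(3*z)


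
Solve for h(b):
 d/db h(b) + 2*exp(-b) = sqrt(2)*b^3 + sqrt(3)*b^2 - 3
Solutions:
 h(b) = C1 + sqrt(2)*b^4/4 + sqrt(3)*b^3/3 - 3*b + 2*exp(-b)


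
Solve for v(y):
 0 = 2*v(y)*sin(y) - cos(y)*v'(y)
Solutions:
 v(y) = C1/cos(y)^2


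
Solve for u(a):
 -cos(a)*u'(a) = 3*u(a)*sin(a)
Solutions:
 u(a) = C1*cos(a)^3


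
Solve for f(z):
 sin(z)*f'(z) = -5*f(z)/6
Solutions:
 f(z) = C1*(cos(z) + 1)^(5/12)/(cos(z) - 1)^(5/12)


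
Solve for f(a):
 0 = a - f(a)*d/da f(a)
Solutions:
 f(a) = -sqrt(C1 + a^2)
 f(a) = sqrt(C1 + a^2)


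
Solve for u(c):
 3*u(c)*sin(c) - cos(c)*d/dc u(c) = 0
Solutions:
 u(c) = C1/cos(c)^3


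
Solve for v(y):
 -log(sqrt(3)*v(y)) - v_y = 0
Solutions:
 2*Integral(1/(2*log(_y) + log(3)), (_y, v(y))) = C1 - y


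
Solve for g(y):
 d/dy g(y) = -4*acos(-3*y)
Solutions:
 g(y) = C1 - 4*y*acos(-3*y) - 4*sqrt(1 - 9*y^2)/3


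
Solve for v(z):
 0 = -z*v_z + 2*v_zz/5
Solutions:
 v(z) = C1 + C2*erfi(sqrt(5)*z/2)


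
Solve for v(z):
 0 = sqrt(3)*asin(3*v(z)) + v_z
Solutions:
 Integral(1/asin(3*_y), (_y, v(z))) = C1 - sqrt(3)*z


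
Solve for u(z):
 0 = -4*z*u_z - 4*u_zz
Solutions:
 u(z) = C1 + C2*erf(sqrt(2)*z/2)


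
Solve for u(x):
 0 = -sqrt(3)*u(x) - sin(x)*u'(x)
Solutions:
 u(x) = C1*(cos(x) + 1)^(sqrt(3)/2)/(cos(x) - 1)^(sqrt(3)/2)


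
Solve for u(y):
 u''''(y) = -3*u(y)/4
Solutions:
 u(y) = (C1*sin(3^(1/4)*y/2) + C2*cos(3^(1/4)*y/2))*exp(-3^(1/4)*y/2) + (C3*sin(3^(1/4)*y/2) + C4*cos(3^(1/4)*y/2))*exp(3^(1/4)*y/2)


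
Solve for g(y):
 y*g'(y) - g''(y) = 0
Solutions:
 g(y) = C1 + C2*erfi(sqrt(2)*y/2)


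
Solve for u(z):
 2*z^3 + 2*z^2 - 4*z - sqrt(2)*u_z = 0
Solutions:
 u(z) = C1 + sqrt(2)*z^4/4 + sqrt(2)*z^3/3 - sqrt(2)*z^2


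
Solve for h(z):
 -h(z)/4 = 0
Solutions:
 h(z) = 0


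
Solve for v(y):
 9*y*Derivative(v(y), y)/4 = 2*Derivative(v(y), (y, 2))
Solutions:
 v(y) = C1 + C2*erfi(3*y/4)


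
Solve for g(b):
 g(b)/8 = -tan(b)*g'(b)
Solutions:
 g(b) = C1/sin(b)^(1/8)


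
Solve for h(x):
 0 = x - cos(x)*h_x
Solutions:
 h(x) = C1 + Integral(x/cos(x), x)


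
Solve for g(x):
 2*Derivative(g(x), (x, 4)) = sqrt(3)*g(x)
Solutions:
 g(x) = C1*exp(-2^(3/4)*3^(1/8)*x/2) + C2*exp(2^(3/4)*3^(1/8)*x/2) + C3*sin(2^(3/4)*3^(1/8)*x/2) + C4*cos(2^(3/4)*3^(1/8)*x/2)


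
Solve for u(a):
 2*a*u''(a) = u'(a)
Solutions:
 u(a) = C1 + C2*a^(3/2)


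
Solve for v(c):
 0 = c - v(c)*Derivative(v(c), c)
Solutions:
 v(c) = -sqrt(C1 + c^2)
 v(c) = sqrt(C1 + c^2)


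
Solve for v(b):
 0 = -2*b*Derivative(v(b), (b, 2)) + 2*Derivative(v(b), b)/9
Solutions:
 v(b) = C1 + C2*b^(10/9)


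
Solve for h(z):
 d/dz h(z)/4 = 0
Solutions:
 h(z) = C1


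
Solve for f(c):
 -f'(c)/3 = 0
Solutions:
 f(c) = C1


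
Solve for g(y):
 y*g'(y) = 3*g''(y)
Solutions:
 g(y) = C1 + C2*erfi(sqrt(6)*y/6)


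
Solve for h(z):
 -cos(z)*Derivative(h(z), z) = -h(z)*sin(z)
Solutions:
 h(z) = C1/cos(z)


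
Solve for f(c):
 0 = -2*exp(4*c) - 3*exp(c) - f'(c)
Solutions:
 f(c) = C1 - exp(4*c)/2 - 3*exp(c)


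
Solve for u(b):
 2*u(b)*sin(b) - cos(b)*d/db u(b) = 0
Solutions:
 u(b) = C1/cos(b)^2


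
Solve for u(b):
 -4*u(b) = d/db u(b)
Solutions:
 u(b) = C1*exp(-4*b)


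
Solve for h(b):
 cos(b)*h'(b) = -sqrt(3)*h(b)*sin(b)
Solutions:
 h(b) = C1*cos(b)^(sqrt(3))


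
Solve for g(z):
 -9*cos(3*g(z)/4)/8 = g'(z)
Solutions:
 9*z/8 - 2*log(sin(3*g(z)/4) - 1)/3 + 2*log(sin(3*g(z)/4) + 1)/3 = C1


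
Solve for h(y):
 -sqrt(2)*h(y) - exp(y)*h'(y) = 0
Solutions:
 h(y) = C1*exp(sqrt(2)*exp(-y))


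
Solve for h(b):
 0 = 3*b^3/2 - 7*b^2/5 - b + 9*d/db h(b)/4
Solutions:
 h(b) = C1 - b^4/6 + 28*b^3/135 + 2*b^2/9


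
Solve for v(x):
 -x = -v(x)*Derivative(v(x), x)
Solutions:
 v(x) = -sqrt(C1 + x^2)
 v(x) = sqrt(C1 + x^2)


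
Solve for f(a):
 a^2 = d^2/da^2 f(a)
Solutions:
 f(a) = C1 + C2*a + a^4/12


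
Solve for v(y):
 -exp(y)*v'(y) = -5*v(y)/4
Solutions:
 v(y) = C1*exp(-5*exp(-y)/4)


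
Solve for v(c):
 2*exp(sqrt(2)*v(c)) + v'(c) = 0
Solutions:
 v(c) = sqrt(2)*(2*log(1/(C1 + 2*c)) - log(2))/4


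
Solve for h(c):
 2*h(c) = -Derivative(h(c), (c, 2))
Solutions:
 h(c) = C1*sin(sqrt(2)*c) + C2*cos(sqrt(2)*c)


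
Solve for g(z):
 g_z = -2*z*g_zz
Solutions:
 g(z) = C1 + C2*sqrt(z)


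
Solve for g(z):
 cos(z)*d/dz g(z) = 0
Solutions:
 g(z) = C1


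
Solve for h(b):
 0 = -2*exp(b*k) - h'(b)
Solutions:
 h(b) = C1 - 2*exp(b*k)/k


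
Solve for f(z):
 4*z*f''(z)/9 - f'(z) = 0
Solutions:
 f(z) = C1 + C2*z^(13/4)


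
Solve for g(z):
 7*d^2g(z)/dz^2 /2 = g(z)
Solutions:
 g(z) = C1*exp(-sqrt(14)*z/7) + C2*exp(sqrt(14)*z/7)


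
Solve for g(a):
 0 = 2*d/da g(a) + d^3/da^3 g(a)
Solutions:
 g(a) = C1 + C2*sin(sqrt(2)*a) + C3*cos(sqrt(2)*a)


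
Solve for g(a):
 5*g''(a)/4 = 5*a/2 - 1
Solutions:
 g(a) = C1 + C2*a + a^3/3 - 2*a^2/5


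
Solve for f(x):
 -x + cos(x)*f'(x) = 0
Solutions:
 f(x) = C1 + Integral(x/cos(x), x)


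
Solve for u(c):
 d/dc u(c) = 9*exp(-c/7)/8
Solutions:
 u(c) = C1 - 63*exp(-c/7)/8


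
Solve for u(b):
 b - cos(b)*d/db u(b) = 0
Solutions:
 u(b) = C1 + Integral(b/cos(b), b)


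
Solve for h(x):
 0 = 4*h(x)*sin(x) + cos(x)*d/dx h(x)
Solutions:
 h(x) = C1*cos(x)^4


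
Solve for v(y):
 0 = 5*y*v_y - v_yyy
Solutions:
 v(y) = C1 + Integral(C2*airyai(5^(1/3)*y) + C3*airybi(5^(1/3)*y), y)


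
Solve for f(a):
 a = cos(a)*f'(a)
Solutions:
 f(a) = C1 + Integral(a/cos(a), a)


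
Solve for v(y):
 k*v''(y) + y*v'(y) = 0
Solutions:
 v(y) = C1 + C2*sqrt(k)*erf(sqrt(2)*y*sqrt(1/k)/2)


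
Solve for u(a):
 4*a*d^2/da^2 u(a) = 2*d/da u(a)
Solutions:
 u(a) = C1 + C2*a^(3/2)


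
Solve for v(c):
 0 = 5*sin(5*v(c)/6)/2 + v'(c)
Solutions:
 5*c/2 + 3*log(cos(5*v(c)/6) - 1)/5 - 3*log(cos(5*v(c)/6) + 1)/5 = C1


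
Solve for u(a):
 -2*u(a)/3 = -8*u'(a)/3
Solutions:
 u(a) = C1*exp(a/4)


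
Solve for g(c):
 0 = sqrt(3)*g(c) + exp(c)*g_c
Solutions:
 g(c) = C1*exp(sqrt(3)*exp(-c))


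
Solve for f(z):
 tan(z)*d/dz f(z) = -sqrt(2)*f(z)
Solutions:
 f(z) = C1/sin(z)^(sqrt(2))


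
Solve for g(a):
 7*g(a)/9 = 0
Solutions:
 g(a) = 0


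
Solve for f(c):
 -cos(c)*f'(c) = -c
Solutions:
 f(c) = C1 + Integral(c/cos(c), c)


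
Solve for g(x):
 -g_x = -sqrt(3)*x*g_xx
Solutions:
 g(x) = C1 + C2*x^(sqrt(3)/3 + 1)


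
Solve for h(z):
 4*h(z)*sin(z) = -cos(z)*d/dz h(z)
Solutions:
 h(z) = C1*cos(z)^4


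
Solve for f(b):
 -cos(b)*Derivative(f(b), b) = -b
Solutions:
 f(b) = C1 + Integral(b/cos(b), b)


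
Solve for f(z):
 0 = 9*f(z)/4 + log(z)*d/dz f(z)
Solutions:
 f(z) = C1*exp(-9*li(z)/4)


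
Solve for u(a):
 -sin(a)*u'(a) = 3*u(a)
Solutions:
 u(a) = C1*(cos(a) + 1)^(3/2)/(cos(a) - 1)^(3/2)


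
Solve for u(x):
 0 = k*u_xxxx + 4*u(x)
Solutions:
 u(x) = C1*exp(-sqrt(2)*x*(-1/k)^(1/4)) + C2*exp(sqrt(2)*x*(-1/k)^(1/4)) + C3*exp(-sqrt(2)*I*x*(-1/k)^(1/4)) + C4*exp(sqrt(2)*I*x*(-1/k)^(1/4))


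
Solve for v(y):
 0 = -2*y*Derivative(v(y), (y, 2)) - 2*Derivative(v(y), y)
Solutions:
 v(y) = C1 + C2*log(y)


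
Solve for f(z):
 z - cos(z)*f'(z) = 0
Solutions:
 f(z) = C1 + Integral(z/cos(z), z)


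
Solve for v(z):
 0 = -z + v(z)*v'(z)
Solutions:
 v(z) = -sqrt(C1 + z^2)
 v(z) = sqrt(C1 + z^2)


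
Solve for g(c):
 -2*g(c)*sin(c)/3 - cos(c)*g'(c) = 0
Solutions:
 g(c) = C1*cos(c)^(2/3)


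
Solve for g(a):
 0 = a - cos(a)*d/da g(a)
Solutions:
 g(a) = C1 + Integral(a/cos(a), a)


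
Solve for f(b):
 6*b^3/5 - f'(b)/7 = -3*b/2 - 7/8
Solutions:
 f(b) = C1 + 21*b^4/10 + 21*b^2/4 + 49*b/8


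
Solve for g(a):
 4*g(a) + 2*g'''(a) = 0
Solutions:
 g(a) = C3*exp(-2^(1/3)*a) + (C1*sin(2^(1/3)*sqrt(3)*a/2) + C2*cos(2^(1/3)*sqrt(3)*a/2))*exp(2^(1/3)*a/2)


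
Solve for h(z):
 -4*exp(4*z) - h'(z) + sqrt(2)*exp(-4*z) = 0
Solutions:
 h(z) = C1 - exp(4*z) - sqrt(2)*exp(-4*z)/4


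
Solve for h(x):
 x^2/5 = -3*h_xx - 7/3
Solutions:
 h(x) = C1 + C2*x - x^4/180 - 7*x^2/18


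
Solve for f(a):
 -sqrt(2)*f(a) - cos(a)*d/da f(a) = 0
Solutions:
 f(a) = C1*(sin(a) - 1)^(sqrt(2)/2)/(sin(a) + 1)^(sqrt(2)/2)


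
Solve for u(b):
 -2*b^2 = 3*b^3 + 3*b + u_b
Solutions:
 u(b) = C1 - 3*b^4/4 - 2*b^3/3 - 3*b^2/2


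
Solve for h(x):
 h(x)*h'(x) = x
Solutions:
 h(x) = -sqrt(C1 + x^2)
 h(x) = sqrt(C1 + x^2)


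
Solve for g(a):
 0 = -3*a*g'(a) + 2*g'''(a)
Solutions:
 g(a) = C1 + Integral(C2*airyai(2^(2/3)*3^(1/3)*a/2) + C3*airybi(2^(2/3)*3^(1/3)*a/2), a)


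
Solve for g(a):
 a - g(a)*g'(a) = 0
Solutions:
 g(a) = -sqrt(C1 + a^2)
 g(a) = sqrt(C1 + a^2)


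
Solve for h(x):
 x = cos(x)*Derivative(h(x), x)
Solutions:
 h(x) = C1 + Integral(x/cos(x), x)


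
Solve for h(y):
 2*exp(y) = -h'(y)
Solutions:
 h(y) = C1 - 2*exp(y)


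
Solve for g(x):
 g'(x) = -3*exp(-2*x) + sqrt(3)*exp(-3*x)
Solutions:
 g(x) = C1 + 3*exp(-2*x)/2 - sqrt(3)*exp(-3*x)/3


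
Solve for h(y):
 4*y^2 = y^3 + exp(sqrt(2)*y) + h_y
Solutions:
 h(y) = C1 - y^4/4 + 4*y^3/3 - sqrt(2)*exp(sqrt(2)*y)/2


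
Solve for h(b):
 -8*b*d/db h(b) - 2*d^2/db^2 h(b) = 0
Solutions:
 h(b) = C1 + C2*erf(sqrt(2)*b)


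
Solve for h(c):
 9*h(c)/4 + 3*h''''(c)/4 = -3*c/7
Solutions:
 h(c) = -4*c/21 + (C1*sin(sqrt(2)*3^(1/4)*c/2) + C2*cos(sqrt(2)*3^(1/4)*c/2))*exp(-sqrt(2)*3^(1/4)*c/2) + (C3*sin(sqrt(2)*3^(1/4)*c/2) + C4*cos(sqrt(2)*3^(1/4)*c/2))*exp(sqrt(2)*3^(1/4)*c/2)


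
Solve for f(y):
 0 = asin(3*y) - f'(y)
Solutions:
 f(y) = C1 + y*asin(3*y) + sqrt(1 - 9*y^2)/3


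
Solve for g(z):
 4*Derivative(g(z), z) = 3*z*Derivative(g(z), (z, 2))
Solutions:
 g(z) = C1 + C2*z^(7/3)


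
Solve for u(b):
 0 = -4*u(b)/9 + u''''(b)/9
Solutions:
 u(b) = C1*exp(-sqrt(2)*b) + C2*exp(sqrt(2)*b) + C3*sin(sqrt(2)*b) + C4*cos(sqrt(2)*b)


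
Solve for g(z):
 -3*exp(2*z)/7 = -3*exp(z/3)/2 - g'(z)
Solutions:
 g(z) = C1 - 9*exp(z/3)/2 + 3*exp(2*z)/14


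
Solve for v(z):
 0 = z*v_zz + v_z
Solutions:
 v(z) = C1 + C2*log(z)


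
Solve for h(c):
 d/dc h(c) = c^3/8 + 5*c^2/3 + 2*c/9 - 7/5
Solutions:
 h(c) = C1 + c^4/32 + 5*c^3/9 + c^2/9 - 7*c/5


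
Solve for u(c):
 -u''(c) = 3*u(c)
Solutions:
 u(c) = C1*sin(sqrt(3)*c) + C2*cos(sqrt(3)*c)


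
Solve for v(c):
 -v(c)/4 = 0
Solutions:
 v(c) = 0


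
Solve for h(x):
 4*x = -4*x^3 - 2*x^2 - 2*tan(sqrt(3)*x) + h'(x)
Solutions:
 h(x) = C1 + x^4 + 2*x^3/3 + 2*x^2 - 2*sqrt(3)*log(cos(sqrt(3)*x))/3


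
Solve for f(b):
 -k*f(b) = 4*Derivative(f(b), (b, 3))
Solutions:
 f(b) = C1*exp(2^(1/3)*b*(-k)^(1/3)/2) + C2*exp(2^(1/3)*b*(-k)^(1/3)*(-1 + sqrt(3)*I)/4) + C3*exp(-2^(1/3)*b*(-k)^(1/3)*(1 + sqrt(3)*I)/4)


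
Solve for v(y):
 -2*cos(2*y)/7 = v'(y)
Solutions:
 v(y) = C1 - sin(2*y)/7


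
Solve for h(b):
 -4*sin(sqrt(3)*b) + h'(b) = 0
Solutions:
 h(b) = C1 - 4*sqrt(3)*cos(sqrt(3)*b)/3


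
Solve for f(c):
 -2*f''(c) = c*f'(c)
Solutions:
 f(c) = C1 + C2*erf(c/2)


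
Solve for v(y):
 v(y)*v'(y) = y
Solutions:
 v(y) = -sqrt(C1 + y^2)
 v(y) = sqrt(C1 + y^2)


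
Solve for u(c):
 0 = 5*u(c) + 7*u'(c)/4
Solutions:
 u(c) = C1*exp(-20*c/7)


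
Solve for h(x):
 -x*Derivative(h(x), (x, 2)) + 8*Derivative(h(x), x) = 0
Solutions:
 h(x) = C1 + C2*x^9


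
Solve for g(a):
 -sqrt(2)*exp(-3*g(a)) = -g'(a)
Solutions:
 g(a) = log(C1 + 3*sqrt(2)*a)/3
 g(a) = log((-3^(1/3) - 3^(5/6)*I)*(C1 + sqrt(2)*a)^(1/3)/2)
 g(a) = log((-3^(1/3) + 3^(5/6)*I)*(C1 + sqrt(2)*a)^(1/3)/2)


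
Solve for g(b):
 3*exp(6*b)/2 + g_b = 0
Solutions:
 g(b) = C1 - exp(6*b)/4


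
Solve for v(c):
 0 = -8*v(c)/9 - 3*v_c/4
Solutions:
 v(c) = C1*exp(-32*c/27)


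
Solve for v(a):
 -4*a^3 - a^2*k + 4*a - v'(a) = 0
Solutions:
 v(a) = C1 - a^4 - a^3*k/3 + 2*a^2


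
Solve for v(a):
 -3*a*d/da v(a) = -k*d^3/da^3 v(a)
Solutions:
 v(a) = C1 + Integral(C2*airyai(3^(1/3)*a*(1/k)^(1/3)) + C3*airybi(3^(1/3)*a*(1/k)^(1/3)), a)


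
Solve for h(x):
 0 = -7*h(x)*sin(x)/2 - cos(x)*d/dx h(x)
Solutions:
 h(x) = C1*cos(x)^(7/2)


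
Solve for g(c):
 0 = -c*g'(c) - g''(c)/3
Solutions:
 g(c) = C1 + C2*erf(sqrt(6)*c/2)


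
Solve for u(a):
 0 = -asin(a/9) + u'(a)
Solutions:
 u(a) = C1 + a*asin(a/9) + sqrt(81 - a^2)


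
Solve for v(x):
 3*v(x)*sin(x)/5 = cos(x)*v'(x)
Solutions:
 v(x) = C1/cos(x)^(3/5)


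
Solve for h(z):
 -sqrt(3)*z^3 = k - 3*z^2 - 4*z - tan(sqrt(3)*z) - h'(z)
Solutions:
 h(z) = C1 + k*z + sqrt(3)*z^4/4 - z^3 - 2*z^2 + sqrt(3)*log(cos(sqrt(3)*z))/3


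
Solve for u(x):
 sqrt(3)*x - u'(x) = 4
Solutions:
 u(x) = C1 + sqrt(3)*x^2/2 - 4*x


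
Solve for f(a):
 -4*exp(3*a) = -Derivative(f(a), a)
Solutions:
 f(a) = C1 + 4*exp(3*a)/3


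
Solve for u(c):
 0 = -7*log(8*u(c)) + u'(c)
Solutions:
 -Integral(1/(log(_y) + 3*log(2)), (_y, u(c)))/7 = C1 - c


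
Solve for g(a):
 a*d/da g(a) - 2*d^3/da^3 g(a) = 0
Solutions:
 g(a) = C1 + Integral(C2*airyai(2^(2/3)*a/2) + C3*airybi(2^(2/3)*a/2), a)


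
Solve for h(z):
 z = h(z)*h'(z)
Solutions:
 h(z) = -sqrt(C1 + z^2)
 h(z) = sqrt(C1 + z^2)


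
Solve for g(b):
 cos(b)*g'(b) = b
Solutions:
 g(b) = C1 + Integral(b/cos(b), b)


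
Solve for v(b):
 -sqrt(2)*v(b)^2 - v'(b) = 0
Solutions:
 v(b) = 1/(C1 + sqrt(2)*b)


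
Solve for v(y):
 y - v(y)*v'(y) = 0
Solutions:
 v(y) = -sqrt(C1 + y^2)
 v(y) = sqrt(C1 + y^2)


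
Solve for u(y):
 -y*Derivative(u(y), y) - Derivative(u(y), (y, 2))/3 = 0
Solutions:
 u(y) = C1 + C2*erf(sqrt(6)*y/2)


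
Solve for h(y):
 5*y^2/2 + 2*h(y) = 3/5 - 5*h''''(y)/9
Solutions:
 h(y) = -5*y^2/4 + (C1*sin(10^(3/4)*sqrt(3)*y/10) + C2*cos(10^(3/4)*sqrt(3)*y/10))*exp(-10^(3/4)*sqrt(3)*y/10) + (C3*sin(10^(3/4)*sqrt(3)*y/10) + C4*cos(10^(3/4)*sqrt(3)*y/10))*exp(10^(3/4)*sqrt(3)*y/10) + 3/10


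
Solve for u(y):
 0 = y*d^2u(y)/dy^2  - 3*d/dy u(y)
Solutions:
 u(y) = C1 + C2*y^4


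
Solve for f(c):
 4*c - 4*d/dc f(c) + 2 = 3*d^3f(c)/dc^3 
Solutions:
 f(c) = C1 + C2*sin(2*sqrt(3)*c/3) + C3*cos(2*sqrt(3)*c/3) + c^2/2 + c/2


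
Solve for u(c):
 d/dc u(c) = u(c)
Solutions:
 u(c) = C1*exp(c)


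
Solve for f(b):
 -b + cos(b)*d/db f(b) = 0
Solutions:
 f(b) = C1 + Integral(b/cos(b), b)


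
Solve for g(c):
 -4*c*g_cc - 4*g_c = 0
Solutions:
 g(c) = C1 + C2*log(c)


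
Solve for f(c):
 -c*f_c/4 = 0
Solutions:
 f(c) = C1


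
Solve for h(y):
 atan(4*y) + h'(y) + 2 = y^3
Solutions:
 h(y) = C1 + y^4/4 - y*atan(4*y) - 2*y + log(16*y^2 + 1)/8


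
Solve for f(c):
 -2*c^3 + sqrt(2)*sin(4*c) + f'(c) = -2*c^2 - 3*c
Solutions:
 f(c) = C1 + c^4/2 - 2*c^3/3 - 3*c^2/2 + sqrt(2)*cos(4*c)/4


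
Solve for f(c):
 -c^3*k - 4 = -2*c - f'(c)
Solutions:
 f(c) = C1 + c^4*k/4 - c^2 + 4*c


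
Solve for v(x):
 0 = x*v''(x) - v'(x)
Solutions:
 v(x) = C1 + C2*x^2


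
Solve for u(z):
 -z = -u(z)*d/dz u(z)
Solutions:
 u(z) = -sqrt(C1 + z^2)
 u(z) = sqrt(C1 + z^2)


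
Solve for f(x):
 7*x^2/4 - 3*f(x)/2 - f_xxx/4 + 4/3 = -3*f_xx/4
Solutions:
 f(x) = C1*exp(x*(1/(2*(sqrt(3) + 2)^(1/3)) + (sqrt(3) + 2)^(1/3)/2 + 1))*sin(sqrt(3)*x*(-(sqrt(3) + 2)^(1/3) + (sqrt(3) + 2)^(-1/3))/2) + C2*exp(x*(1/(2*(sqrt(3) + 2)^(1/3)) + (sqrt(3) + 2)^(1/3)/2 + 1))*cos(sqrt(3)*x*(-(sqrt(3) + 2)^(1/3) + (sqrt(3) + 2)^(-1/3))/2) + C3*exp(x*(-(sqrt(3) + 2)^(1/3) - 1/(sqrt(3) + 2)^(1/3) + 1)) + 7*x^2/6 + 37/18
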